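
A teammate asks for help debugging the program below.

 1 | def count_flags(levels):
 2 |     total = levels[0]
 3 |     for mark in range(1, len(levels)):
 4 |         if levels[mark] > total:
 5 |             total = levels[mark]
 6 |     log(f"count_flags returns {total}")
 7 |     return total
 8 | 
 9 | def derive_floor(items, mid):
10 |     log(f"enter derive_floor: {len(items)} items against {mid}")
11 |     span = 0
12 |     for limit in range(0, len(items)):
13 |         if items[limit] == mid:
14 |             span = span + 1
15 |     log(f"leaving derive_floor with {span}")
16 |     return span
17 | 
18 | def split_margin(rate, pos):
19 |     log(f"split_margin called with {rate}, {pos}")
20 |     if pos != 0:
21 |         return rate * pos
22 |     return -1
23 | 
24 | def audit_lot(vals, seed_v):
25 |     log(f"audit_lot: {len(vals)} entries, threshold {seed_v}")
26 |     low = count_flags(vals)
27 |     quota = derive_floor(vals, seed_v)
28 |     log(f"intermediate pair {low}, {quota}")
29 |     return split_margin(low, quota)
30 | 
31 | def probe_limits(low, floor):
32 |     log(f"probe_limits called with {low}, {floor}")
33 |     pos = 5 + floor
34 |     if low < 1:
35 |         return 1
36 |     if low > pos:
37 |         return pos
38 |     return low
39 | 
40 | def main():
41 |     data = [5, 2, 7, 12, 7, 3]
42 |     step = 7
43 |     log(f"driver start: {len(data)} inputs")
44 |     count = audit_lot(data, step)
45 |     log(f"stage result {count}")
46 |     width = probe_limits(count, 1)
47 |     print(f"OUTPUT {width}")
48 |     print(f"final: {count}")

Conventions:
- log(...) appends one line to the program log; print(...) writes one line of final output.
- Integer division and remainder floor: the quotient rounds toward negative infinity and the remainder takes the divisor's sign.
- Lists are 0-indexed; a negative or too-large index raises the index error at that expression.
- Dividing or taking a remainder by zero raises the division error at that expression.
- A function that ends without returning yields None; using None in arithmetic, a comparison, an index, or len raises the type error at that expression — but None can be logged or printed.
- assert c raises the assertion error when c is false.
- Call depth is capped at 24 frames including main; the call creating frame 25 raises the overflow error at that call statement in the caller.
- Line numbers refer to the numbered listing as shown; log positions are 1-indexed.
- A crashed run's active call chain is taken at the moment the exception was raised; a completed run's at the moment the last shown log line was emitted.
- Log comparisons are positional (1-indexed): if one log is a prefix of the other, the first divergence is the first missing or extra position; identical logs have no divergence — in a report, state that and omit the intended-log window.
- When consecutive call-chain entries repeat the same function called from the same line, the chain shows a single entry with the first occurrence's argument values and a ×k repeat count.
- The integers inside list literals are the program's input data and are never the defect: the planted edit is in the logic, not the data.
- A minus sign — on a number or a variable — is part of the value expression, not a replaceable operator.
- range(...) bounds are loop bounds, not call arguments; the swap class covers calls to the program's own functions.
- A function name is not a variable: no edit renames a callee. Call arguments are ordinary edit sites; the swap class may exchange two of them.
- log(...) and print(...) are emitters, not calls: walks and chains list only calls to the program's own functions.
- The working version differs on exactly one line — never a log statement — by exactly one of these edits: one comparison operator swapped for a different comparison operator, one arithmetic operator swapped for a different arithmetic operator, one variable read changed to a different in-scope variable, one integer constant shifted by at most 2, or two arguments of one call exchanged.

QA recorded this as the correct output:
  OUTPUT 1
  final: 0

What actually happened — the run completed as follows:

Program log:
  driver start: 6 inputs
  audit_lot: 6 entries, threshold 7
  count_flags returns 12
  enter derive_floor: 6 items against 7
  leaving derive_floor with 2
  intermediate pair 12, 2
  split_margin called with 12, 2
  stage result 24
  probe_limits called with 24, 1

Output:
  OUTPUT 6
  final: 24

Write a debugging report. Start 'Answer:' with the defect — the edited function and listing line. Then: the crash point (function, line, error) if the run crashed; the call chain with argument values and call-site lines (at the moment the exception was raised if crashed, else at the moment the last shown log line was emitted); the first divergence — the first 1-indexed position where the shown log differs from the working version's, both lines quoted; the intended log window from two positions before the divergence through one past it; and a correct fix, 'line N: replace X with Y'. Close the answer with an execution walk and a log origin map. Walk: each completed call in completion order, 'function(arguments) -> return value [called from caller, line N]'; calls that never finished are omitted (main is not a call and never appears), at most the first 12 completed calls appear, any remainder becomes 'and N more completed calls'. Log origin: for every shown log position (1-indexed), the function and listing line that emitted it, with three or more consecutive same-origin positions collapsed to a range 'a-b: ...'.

Answer: the defect is in split_margin at line 21.
The tell: At log position 8 the runs split — shown 'stage result 24', but the working version logs 'stage result 0'.
Call chain: main -> probe_limits(24, 1) (called at line 46).
First divergence: position 8 — the shown line 'stage result 24' should read 'stage result 0'.
Intended log window:
  6: intermediate pair 12, 2
  7: split_margin called with 12, 2
  8: stage result 0
  9: probe_limits called with 0, 1
Execution walk:
  count_flags([5, 2, 7, 12, 7, 3]) -> 12  [called from audit_lot, line 26]
  derive_floor([5, 2, 7, 12, 7, 3], 7) -> 2  [called from audit_lot, line 27]
  split_margin(12, 2) -> 24  [called from audit_lot, line 29]
  audit_lot([5, 2, 7, 12, 7, 3], 7) -> 24  [called from main, line 44]
  probe_limits(24, 1) -> 6  [called from main, line 46]
Log origin:
  1 — main, line 43
  2 — audit_lot, line 25
  3 — count_flags, line 6
  4 — derive_floor, line 10
  5 — derive_floor, line 15
  6 — audit_lot, line 28
  7 — split_margin, line 19
  8 — main, line 45
  9 — probe_limits, line 32
A correct fix: line 21: replace `*` with `%`.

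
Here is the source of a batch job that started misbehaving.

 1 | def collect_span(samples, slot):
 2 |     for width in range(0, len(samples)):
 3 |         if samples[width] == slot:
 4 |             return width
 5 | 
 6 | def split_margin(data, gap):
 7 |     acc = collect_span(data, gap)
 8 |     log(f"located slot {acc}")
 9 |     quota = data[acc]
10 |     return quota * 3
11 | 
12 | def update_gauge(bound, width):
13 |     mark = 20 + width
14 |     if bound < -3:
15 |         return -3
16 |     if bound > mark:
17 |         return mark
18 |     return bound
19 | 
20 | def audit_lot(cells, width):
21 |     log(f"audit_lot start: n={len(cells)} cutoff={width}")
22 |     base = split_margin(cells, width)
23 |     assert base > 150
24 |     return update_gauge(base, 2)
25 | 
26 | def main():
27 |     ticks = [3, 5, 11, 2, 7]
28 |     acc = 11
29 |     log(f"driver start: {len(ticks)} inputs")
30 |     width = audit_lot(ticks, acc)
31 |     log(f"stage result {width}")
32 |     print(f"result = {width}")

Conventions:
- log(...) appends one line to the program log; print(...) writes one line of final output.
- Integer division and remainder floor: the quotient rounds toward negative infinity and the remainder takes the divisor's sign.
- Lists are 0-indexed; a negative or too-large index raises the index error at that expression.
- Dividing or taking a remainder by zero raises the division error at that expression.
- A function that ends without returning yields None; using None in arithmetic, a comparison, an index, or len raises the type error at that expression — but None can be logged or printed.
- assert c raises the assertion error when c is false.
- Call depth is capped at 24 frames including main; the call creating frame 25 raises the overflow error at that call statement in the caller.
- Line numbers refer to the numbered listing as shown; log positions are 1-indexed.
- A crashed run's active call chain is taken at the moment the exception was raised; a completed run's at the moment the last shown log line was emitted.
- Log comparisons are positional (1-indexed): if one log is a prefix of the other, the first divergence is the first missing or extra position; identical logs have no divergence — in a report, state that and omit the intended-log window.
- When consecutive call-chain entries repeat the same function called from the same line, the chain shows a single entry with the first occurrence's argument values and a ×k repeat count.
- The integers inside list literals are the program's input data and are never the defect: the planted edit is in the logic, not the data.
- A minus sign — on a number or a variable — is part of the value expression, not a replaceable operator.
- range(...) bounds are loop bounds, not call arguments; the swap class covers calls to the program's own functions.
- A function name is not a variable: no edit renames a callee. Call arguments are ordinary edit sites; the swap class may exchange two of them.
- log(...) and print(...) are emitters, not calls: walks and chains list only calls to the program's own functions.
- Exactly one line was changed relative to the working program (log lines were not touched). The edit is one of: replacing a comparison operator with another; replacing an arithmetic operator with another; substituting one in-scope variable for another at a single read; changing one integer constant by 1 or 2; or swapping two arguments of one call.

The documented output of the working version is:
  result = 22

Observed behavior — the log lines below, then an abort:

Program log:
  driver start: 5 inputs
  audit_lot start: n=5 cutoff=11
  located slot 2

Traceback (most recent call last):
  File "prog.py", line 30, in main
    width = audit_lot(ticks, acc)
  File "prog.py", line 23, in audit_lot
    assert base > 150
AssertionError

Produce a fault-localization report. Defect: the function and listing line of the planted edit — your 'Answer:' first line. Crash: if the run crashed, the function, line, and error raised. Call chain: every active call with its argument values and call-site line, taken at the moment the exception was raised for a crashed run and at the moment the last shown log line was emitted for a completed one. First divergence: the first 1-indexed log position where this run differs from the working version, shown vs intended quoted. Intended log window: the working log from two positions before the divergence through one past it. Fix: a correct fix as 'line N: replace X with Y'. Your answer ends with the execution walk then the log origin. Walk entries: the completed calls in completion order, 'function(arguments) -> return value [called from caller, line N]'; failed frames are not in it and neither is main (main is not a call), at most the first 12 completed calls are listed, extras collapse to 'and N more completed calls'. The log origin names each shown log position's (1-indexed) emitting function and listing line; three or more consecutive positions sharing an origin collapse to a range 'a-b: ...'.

Answer: the defect is in audit_lot at line 23.
Key observation: The faulty run's log stops after 3 lines; the working version's next line would be 'stage result 22'.
Crash: audit_lot, line 23, AssertionError.
Call chain: main -> audit_lot([3, 5, 11, 2, 7], 11) (called at line 30).
First divergence: position 4 — after 3 matching lines the faulty run goes silent; intended next line 'stage result 22'.
Intended log window:
  2: audit_lot start: n=5 cutoff=11
  3: located slot 2
  4: stage result 22
Execution walk:
  collect_span([3, 5, 11, 2, 7], 11) -> 2  [called from split_margin, line 7]
  split_margin([3, 5, 11, 2, 7], 11) -> 33  [called from audit_lot, line 22]
Origin of each log line:
  1: logged in main at line 29
  2: logged in audit_lot at line 21
  3: logged in split_margin at line 8
A correct fix: line 23: replace `>` with `<=`.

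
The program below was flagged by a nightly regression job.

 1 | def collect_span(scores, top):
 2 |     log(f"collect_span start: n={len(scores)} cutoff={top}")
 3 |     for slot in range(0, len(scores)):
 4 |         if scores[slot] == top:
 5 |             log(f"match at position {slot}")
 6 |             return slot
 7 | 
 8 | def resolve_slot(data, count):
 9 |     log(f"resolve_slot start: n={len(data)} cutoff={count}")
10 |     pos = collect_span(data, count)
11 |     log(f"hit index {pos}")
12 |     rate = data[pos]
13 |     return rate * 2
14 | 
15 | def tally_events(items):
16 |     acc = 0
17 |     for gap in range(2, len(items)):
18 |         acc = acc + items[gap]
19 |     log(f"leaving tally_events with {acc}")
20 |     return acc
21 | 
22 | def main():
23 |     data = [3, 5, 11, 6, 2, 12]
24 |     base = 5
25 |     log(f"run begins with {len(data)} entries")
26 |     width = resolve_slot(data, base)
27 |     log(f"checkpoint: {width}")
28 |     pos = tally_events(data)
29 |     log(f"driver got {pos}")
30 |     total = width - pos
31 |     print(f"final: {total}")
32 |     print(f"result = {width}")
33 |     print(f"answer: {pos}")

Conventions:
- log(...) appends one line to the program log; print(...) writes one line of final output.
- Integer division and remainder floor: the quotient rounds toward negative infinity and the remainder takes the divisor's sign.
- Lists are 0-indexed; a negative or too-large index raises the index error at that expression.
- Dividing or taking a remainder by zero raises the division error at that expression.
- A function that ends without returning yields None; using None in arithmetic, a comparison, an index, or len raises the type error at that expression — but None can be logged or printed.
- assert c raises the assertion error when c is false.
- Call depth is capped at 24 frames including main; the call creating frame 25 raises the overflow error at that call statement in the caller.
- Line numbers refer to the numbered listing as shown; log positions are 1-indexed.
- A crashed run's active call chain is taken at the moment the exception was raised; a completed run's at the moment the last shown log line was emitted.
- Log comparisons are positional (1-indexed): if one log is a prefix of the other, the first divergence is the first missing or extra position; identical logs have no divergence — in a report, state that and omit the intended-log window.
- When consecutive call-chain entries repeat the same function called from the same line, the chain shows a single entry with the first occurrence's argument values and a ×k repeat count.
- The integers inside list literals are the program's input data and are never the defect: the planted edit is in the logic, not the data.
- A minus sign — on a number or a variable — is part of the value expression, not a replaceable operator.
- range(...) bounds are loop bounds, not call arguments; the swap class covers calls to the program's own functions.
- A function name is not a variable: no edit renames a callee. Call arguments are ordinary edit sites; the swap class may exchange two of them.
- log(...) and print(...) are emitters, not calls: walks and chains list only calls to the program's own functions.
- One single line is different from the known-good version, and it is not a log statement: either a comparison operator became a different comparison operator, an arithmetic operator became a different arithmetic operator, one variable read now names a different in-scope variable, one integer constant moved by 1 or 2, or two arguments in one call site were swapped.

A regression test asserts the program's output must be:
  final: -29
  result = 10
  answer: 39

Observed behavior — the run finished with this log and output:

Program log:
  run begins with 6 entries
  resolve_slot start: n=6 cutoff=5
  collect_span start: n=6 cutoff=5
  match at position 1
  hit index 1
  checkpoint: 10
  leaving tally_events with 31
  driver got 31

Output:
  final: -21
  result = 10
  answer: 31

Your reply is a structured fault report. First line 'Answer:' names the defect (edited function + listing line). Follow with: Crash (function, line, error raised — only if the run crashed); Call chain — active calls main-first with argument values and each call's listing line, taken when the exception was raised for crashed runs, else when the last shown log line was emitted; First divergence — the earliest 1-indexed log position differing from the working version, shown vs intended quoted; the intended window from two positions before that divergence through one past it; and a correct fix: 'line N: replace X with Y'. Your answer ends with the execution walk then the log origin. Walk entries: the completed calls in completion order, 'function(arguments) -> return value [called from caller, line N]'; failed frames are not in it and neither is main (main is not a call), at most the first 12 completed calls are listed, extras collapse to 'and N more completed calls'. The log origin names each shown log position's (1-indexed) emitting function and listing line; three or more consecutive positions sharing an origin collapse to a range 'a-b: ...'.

Answer: the defect is in tally_events at line 17.
The tell: Log line 7 is where behavior first shows: 'leaving tally_events with 31' appears instead of 'leaving tally_events with 39'.
Call chain: main.
First divergence: position 7 — the shown line 'leaving tally_events with 31' should read 'leaving tally_events with 39'.
Intended log window:
  5: hit index 1
  6: checkpoint: 10
  7: leaving tally_events with 39
  8: driver got 39
Execution walk:
  collect_span([3, 5, 11, 6, 2, 12], 5) -> 1  [called from resolve_slot, line 10]
  resolve_slot([3, 5, 11, 6, 2, 12], 5) -> 10  [called from main, line 26]
  tally_events([3, 5, 11, 6, 2, 12]) -> 31  [called from main, line 28]
Log origin:
  1 — main, line 25
  2 — resolve_slot, line 9
  3 — collect_span, line 2
  4 — collect_span, line 5
  5 — resolve_slot, line 11
  6 — main, line 27
  7 — tally_events, line 19
  8 — main, line 29
A correct fix: line 17: replace `2` with `0`.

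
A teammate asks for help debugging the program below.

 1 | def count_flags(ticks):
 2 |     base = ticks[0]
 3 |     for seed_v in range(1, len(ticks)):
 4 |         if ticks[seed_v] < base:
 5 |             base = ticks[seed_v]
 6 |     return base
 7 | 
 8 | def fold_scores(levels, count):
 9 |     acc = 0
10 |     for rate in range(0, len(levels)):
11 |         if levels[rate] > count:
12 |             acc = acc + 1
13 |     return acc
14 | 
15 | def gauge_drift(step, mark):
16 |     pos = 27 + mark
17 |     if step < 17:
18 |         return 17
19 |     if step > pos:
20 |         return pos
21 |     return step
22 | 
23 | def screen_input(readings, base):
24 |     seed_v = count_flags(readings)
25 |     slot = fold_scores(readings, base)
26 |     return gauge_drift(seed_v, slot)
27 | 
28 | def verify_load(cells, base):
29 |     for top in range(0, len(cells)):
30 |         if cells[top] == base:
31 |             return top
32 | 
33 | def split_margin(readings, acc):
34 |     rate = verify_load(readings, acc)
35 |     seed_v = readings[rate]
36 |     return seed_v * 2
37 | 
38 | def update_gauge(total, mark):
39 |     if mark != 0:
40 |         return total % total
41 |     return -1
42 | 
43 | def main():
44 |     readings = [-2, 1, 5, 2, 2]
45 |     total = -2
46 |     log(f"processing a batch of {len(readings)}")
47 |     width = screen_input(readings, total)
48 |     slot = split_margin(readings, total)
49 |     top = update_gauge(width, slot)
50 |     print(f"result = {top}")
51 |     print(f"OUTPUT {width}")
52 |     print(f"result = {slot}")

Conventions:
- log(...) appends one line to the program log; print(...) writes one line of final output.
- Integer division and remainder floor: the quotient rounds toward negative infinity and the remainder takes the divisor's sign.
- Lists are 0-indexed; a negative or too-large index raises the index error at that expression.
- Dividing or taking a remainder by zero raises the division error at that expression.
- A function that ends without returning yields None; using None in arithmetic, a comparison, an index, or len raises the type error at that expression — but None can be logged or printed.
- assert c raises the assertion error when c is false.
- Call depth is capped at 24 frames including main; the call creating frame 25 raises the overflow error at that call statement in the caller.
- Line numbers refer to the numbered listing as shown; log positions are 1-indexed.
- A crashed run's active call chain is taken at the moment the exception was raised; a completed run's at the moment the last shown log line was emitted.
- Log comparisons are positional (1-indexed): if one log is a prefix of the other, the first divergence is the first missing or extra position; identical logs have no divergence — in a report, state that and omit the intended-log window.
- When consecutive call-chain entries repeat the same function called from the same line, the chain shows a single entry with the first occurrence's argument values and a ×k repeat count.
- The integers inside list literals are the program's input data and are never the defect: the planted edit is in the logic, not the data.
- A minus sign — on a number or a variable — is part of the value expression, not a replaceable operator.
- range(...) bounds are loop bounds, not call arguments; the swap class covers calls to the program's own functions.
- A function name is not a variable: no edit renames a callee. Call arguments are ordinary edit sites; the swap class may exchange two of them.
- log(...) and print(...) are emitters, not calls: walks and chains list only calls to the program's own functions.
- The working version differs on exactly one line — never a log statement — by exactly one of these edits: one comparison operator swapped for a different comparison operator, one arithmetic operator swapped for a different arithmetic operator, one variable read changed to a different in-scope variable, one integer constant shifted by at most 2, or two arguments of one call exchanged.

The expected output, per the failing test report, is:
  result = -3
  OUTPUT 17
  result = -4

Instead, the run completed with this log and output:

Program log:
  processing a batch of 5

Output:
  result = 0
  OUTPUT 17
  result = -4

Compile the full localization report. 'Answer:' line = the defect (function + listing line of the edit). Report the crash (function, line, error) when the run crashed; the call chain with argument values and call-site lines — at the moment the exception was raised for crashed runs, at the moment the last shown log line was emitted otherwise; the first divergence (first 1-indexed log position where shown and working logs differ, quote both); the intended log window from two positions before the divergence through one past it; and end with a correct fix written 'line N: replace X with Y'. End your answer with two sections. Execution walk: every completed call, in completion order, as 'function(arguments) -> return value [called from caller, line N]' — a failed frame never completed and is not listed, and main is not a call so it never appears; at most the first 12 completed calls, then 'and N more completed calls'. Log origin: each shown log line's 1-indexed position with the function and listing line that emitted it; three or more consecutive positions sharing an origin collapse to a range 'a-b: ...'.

Answer: the defect is in update_gauge at line 40.
Key fact: Log streams are identical — the defect surfaces only in the printed output.
Call chain: main.
First divergence: none — the logs agree in full.
Execution walk:
  count_flags([-2, 1, 5, 2, 2]) -> -2  [called from screen_input, line 24]
  fold_scores([-2, 1, 5, 2, 2], -2) -> 4  [called from screen_input, line 25]
  gauge_drift(-2, 4) -> 17  [called from screen_input, line 26]
  screen_input([-2, 1, 5, 2, 2], -2) -> 17  [called from main, line 47]
  verify_load([-2, 1, 5, 2, 2], -2) -> 0  [called from split_margin, line 34]
  split_margin([-2, 1, 5, 2, 2], -2) -> -4  [called from main, line 48]
  update_gauge(17, -4) -> 0  [called from main, line 49]
Log line origins:
  1 — main, line 46
A correct fix: line 40: replace `total % total` with `total % mark`.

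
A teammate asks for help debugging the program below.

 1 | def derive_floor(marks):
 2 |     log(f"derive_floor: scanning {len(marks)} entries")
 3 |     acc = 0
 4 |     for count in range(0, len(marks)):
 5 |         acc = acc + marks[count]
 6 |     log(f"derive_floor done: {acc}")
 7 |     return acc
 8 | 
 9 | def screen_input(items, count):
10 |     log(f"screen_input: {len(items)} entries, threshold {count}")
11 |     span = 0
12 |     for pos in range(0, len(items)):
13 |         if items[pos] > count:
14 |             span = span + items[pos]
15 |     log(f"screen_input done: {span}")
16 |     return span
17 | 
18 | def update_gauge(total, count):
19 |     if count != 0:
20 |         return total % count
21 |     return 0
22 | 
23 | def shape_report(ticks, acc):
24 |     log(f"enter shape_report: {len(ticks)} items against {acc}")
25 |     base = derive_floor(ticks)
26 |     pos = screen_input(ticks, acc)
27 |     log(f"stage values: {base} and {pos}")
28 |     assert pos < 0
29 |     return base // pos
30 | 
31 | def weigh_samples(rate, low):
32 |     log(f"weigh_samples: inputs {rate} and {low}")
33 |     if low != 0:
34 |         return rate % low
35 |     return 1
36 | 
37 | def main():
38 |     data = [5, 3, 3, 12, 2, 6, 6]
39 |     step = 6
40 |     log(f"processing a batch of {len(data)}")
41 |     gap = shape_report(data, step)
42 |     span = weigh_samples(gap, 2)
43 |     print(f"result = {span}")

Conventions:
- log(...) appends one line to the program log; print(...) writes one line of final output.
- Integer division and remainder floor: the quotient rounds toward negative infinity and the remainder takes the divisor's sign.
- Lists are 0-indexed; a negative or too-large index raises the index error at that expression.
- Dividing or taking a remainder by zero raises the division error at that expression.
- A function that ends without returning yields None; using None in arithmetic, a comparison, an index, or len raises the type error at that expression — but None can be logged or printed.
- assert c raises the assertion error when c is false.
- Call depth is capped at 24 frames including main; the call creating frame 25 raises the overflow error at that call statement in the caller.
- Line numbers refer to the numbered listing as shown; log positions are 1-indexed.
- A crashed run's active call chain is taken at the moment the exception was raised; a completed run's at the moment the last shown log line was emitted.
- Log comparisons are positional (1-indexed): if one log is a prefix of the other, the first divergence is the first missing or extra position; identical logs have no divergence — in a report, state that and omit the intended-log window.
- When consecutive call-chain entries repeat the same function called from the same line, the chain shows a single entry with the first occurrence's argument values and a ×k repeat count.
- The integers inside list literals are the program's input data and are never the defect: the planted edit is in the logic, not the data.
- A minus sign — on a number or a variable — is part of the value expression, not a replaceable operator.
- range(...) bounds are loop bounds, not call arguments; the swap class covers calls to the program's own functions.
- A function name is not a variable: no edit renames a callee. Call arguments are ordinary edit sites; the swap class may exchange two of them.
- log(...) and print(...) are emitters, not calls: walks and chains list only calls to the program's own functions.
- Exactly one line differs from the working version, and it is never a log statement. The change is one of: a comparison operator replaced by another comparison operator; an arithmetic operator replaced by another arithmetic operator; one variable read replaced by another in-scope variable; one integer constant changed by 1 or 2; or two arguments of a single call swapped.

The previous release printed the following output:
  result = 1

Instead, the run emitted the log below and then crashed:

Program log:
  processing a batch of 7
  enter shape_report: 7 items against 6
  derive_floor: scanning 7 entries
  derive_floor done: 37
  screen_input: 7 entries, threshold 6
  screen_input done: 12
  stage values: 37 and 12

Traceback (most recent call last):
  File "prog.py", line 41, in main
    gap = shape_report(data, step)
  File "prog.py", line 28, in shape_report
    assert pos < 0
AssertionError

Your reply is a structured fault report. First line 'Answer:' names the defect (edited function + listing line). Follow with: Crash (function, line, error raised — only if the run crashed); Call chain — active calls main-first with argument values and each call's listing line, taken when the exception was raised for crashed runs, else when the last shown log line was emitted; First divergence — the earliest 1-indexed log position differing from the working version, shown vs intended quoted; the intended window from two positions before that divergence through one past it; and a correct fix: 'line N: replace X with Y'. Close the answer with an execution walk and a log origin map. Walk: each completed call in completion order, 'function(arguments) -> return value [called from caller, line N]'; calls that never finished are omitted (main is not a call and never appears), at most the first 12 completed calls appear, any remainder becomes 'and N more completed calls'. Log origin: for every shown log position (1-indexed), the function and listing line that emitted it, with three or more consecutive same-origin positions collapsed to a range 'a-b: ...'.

Answer: the defect is in shape_report at line 28.
Key fact: After 7 matching log lines the faulty run goes silent, while the working version continues with 'weigh_samples: inputs 3 and 2'.
Crash: shape_report, line 28, AssertionError.
Call chain: main -> shape_report([5, 3, 3, 12, 2, 6, 6], 6) (called at line 41).
First divergence: position 8 — after 7 matching lines the faulty run goes silent; intended next line 'weigh_samples: inputs 3 and 2'.
Intended log window:
  6: screen_input done: 12
  7: stage values: 37 and 12
  8: weigh_samples: inputs 3 and 2
Execution walk:
  derive_floor([5, 3, 3, 12, 2, 6, 6]) -> 37  [called from shape_report, line 25]
  screen_input([5, 3, 3, 12, 2, 6, 6], 6) -> 12  [called from shape_report, line 26]
Log origin:
  1: logged in main at line 40
  2: logged in shape_report at line 24
  3: logged in derive_floor at line 2
  4: logged in derive_floor at line 6
  5: logged in screen_input at line 10
  6: logged in screen_input at line 15
  7: logged in shape_report at line 27
A correct fix: line 28: replace `<` with `>`.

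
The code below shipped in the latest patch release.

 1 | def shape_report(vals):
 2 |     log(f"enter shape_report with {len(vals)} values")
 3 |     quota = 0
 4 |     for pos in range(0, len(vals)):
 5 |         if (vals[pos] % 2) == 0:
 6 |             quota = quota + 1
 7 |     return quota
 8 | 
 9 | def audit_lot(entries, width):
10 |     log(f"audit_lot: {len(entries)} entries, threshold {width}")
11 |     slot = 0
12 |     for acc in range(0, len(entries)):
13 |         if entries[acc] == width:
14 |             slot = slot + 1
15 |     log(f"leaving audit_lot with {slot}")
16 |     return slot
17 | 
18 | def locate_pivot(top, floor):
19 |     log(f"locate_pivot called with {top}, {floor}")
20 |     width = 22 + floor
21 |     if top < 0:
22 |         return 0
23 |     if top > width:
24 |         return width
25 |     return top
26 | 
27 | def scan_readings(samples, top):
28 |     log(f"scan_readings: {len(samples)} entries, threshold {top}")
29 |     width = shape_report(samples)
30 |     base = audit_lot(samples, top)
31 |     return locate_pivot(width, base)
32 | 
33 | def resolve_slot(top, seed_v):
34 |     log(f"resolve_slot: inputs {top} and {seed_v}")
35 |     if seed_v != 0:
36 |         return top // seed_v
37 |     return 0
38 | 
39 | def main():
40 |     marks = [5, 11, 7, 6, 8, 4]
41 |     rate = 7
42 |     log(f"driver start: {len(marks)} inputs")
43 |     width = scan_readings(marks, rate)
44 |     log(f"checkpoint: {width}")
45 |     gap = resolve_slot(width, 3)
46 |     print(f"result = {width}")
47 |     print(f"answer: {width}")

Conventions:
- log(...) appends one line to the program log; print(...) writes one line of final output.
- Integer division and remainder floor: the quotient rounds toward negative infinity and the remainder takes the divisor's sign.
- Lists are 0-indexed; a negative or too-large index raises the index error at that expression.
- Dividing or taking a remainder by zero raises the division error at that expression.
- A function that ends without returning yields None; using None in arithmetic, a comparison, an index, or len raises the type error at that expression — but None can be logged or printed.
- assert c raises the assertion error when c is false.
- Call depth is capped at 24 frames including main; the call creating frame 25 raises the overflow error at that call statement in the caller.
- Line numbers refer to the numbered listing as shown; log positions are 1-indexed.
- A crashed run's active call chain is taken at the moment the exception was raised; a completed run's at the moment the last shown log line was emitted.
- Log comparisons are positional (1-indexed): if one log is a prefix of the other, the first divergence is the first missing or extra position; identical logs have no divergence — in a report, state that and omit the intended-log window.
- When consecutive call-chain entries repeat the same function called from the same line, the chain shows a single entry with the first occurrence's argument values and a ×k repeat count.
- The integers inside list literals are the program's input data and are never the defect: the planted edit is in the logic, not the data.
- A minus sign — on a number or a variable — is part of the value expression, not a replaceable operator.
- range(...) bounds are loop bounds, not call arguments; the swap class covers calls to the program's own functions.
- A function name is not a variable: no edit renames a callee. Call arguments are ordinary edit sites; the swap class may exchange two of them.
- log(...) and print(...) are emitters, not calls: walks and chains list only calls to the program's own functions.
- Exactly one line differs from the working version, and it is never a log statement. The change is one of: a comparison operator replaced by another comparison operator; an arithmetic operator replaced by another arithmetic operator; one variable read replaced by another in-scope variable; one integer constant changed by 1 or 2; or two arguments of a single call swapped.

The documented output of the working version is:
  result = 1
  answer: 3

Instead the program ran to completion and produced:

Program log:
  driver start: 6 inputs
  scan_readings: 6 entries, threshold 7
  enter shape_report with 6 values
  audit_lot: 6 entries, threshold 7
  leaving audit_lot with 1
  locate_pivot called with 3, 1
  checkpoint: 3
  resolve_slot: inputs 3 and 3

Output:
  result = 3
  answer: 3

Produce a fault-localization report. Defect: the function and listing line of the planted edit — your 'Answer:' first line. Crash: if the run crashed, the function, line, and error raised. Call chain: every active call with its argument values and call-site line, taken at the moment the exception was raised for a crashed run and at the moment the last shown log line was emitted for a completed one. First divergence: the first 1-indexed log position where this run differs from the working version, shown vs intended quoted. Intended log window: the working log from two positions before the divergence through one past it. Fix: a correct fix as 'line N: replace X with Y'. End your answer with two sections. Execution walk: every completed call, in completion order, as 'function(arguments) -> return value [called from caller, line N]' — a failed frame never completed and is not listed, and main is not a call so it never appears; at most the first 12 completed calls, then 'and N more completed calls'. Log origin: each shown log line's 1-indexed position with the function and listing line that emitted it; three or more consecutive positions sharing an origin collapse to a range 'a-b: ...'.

Answer: the defect is in main at line 46.
Core observation: The two runs log identically and part ways only at the printed values.
Call chain: main -> resolve_slot(3, 3) (called at line 45).
First divergence: none (the log streams are identical).
Execution walk:
  shape_report([5, 11, 7, 6, 8, 4]) -> 3  [called from scan_readings, line 29]
  audit_lot([5, 11, 7, 6, 8, 4], 7) -> 1  [called from scan_readings, line 30]
  locate_pivot(3, 1) -> 3  [called from scan_readings, line 31]
  scan_readings([5, 11, 7, 6, 8, 4], 7) -> 3  [called from main, line 43]
  resolve_slot(3, 3) -> 1  [called from main, line 45]
Log origins:
  1: from main, line 42
  2: from scan_readings, line 28
  3: from shape_report, line 2
  4: from audit_lot, line 10
  5: from audit_lot, line 15
  6: from locate_pivot, line 19
  7: from main, line 44
  8: from resolve_slot, line 34
A correct fix: line 46: replace `width` with `gap`.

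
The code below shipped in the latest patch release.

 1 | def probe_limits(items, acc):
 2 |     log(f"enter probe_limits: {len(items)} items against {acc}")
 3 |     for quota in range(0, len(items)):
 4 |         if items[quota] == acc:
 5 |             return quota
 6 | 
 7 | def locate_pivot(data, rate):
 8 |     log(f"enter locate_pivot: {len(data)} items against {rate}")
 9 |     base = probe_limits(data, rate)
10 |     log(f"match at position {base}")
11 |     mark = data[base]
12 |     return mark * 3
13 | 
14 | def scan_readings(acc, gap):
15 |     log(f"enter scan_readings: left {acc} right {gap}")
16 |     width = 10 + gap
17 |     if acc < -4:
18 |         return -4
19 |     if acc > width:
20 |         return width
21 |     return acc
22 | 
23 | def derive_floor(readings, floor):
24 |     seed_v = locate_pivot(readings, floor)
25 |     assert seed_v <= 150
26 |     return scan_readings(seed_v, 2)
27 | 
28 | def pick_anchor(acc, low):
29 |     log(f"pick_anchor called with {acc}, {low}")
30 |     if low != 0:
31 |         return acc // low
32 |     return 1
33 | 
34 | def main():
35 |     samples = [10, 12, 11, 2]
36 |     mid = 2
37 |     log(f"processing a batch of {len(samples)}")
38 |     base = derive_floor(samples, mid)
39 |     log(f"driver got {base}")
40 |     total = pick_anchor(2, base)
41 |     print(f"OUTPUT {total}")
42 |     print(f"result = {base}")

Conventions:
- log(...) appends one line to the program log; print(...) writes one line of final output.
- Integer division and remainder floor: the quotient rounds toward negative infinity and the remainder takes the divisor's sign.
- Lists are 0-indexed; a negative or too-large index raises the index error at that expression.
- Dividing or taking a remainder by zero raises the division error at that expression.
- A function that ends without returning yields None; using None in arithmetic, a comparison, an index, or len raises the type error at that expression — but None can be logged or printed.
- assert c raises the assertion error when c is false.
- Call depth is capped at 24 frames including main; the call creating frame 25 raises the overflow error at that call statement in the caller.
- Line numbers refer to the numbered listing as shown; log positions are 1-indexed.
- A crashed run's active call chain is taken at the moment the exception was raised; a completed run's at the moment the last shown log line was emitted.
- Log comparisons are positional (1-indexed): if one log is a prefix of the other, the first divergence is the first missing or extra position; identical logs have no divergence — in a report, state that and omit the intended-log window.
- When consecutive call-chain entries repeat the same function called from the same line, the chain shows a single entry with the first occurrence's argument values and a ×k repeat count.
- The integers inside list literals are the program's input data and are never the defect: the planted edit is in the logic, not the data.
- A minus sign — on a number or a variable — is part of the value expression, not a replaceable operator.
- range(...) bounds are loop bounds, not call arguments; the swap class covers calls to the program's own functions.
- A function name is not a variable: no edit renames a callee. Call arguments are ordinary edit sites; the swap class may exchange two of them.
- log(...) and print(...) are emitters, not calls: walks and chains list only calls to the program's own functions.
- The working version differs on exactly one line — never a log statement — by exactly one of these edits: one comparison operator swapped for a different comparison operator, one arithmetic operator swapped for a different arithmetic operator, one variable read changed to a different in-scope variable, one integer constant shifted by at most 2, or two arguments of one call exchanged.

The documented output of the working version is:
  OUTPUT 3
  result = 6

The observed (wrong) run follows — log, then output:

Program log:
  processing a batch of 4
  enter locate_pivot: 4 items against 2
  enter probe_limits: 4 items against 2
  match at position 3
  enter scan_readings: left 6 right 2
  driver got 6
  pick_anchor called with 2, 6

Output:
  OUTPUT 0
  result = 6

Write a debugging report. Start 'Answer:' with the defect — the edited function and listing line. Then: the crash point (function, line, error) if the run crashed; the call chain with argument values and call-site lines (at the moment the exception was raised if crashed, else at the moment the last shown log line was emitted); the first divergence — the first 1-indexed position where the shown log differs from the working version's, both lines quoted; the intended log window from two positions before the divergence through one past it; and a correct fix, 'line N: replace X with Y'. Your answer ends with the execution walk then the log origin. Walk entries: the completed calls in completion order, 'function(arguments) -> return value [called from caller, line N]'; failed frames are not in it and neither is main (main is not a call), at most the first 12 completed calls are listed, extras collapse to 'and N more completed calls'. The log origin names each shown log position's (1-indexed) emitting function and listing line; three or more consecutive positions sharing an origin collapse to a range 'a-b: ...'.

Answer: the defect is in main at line 40.
Key observation: Everything matches until log position 7, which reads 'pick_anchor called with 2, 6' in place of 'pick_anchor called with 6, 2'.
Call chain: main -> pick_anchor(2, 6) (called at line 40).
First divergence: at position 7 the run shows 'pick_anchor called with 2, 6' where the working version logs 'pick_anchor called with 6, 2'.
Intended log window:
  5: enter scan_readings: left 6 right 2
  6: driver got 6
  7: pick_anchor called with 6, 2
Execution walk:
  probe_limits([10, 12, 11, 2], 2) -> 3  [called from locate_pivot, line 9]
  locate_pivot([10, 12, 11, 2], 2) -> 6  [called from derive_floor, line 24]
  scan_readings(6, 2) -> 6  [called from derive_floor, line 26]
  derive_floor([10, 12, 11, 2], 2) -> 6  [called from main, line 38]
  pick_anchor(2, 6) -> 0  [called from main, line 40]
Log origin:
  1: emitted by main (line 37)
  2: emitted by locate_pivot (line 8)
  3: emitted by probe_limits (line 2)
  4: emitted by locate_pivot (line 10)
  5: emitted by scan_readings (line 15)
  6: emitted by main (line 39)
  7: emitted by pick_anchor (line 29)
A correct fix: line 40: replace `pick_anchor(2, base)` with `pick_anchor(base, 2)`.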